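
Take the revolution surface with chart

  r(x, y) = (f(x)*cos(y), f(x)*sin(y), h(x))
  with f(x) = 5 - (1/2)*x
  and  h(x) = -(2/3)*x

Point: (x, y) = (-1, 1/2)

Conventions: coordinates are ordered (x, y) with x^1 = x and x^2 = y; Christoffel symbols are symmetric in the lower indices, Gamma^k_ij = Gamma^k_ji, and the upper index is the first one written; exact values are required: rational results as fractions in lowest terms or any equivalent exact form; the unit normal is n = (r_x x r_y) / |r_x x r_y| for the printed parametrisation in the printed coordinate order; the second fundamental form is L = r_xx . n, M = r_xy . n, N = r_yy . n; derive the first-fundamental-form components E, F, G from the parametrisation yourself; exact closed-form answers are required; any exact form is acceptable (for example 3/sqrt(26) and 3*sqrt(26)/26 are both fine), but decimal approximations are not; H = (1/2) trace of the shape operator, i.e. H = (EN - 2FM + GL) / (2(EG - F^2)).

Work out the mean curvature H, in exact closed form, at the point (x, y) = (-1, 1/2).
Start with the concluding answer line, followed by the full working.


Answer: H = -4/55

f = 11/2, f' = -1/2, f'' = 0, h' = -2/3, h'' = 0
E = 25/36, F = 0, G = 121/4; answer radicand W^2 = 25/36
unnormalised second-form numerators: l = 0, m = 0, n = -11/3; L = l/sqrt(25/36), and similarly M = m/sqrt(W^2), N = n/sqrt(W^2)
H = (E*n - 2*F*m + G*l) / (2*(EG - F^2)*sqrt(W^2)); E*n - 2*F*m + G*l = -275/108, EG - F^2 = 3025/144, so H = (-2/33)/sqrt(25/36)


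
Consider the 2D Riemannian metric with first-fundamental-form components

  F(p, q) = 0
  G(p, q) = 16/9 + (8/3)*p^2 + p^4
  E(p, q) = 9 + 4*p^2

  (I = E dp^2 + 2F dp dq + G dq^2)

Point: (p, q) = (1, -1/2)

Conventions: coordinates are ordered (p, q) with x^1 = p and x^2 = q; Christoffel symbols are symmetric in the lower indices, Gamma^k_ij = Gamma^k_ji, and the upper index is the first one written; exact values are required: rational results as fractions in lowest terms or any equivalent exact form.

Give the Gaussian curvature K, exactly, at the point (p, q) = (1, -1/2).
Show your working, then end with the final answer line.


E = 13, F = 0, G = 49/9, EG - F^2 = 637/9 at the point
E_p = 8, E_q = 0, F_p = 0, F_q = 0, G_p = 28/3, G_q = 0
E_qq = 0, F_pq = 0, G_pp = 52/3
Apply the Brioschi formula K = (det M1 - det M2)/(EG - F^2)^2 over the derivative matrices of E, F, G.
M1 = [[-E_qq/2 + F_pq - G_pp/2, E_p/2, F_p - E_q/2], [F_q - G_p/2, E, F], [G_q/2, F, G]] = [[-26/3, 4, 0], [-14/3, 13, 0], [0, 0, 49/9]]; det M1 = -4606/9
M2 = [[0, E_q/2, G_p/2], [E_q/2, E, F], [G_p/2, F, G]] = [[0, 0, 14/3], [0, 13, 0], [14/3, 0, 49/9]]; det M2 = -2548/9
det M1 - det M2 = -686/3; K = -686/3 / (637/9)^2 = -54/1183

Answer: K = -54/1183


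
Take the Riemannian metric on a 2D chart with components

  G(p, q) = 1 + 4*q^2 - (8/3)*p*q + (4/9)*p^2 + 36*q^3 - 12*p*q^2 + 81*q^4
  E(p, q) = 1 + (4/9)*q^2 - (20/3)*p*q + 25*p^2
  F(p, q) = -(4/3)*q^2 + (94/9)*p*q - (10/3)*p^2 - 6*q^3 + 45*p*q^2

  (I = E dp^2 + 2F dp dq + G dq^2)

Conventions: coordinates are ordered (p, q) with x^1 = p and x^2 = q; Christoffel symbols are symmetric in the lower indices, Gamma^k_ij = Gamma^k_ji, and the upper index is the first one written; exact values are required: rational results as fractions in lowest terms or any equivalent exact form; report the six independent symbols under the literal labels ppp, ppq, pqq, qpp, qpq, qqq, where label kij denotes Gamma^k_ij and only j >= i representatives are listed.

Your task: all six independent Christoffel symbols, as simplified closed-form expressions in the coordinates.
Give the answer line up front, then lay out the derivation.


Answer: Gamma_ppp = (225*p - 30*q)/(229*p^2 - 108*p*q^2 - 84*p*q + 729*q^4 + 324*q^3 + 40*q^2 + 9), Gamma_ppq = (-30*p + 4*q)/(229*p^2 - 108*p*q^2 - 84*p*q + 729*q^4 + 324*q^3 + 40*q^2 + 9), Gamma_pqq = (810*p*q + 90*p - 108*q^2 - 12*q)/(229*p^2 - 108*p*q^2 - 84*p*q + 729*q^4 + 324*q^3 + 40*q^2 + 9), Gamma_qpp = (-30*p + 405*q^2 + 90*q)/(229*p^2 - 108*p*q^2 - 84*p*q + 729*q^4 + 324*q^3 + 40*q^2 + 9), Gamma_qpq = (4*p - 54*q^2 - 12*q)/(229*p^2 - 108*p*q^2 - 84*p*q + 729*q^4 + 324*q^3 + 40*q^2 + 9), Gamma_qqq = (-108*p*q - 12*p + 1458*q^3 + 486*q^2 + 36*q)/(229*p^2 - 108*p*q^2 - 84*p*q + 729*q^4 + 324*q^3 + 40*q^2 + 9)

E = 1 + (4/9)*q^2 - (20/3)*p*q + 25*p^2; F = -(4/3)*q^2 + (94/9)*p*q - (10/3)*p^2 - 6*q^3 + 45*p*q^2; G = 1 + 4*q^2 - (8/3)*p*q + (4/9)*p^2 + 36*q^3 - 12*p*q^2 + 81*q^4
Gamma^k_ij = (1/2) g^{kl} (d_i g_jl + d_j g_il - d_l g_ij), with g^inv = (1/(EG-F^2)) [[G, -F], [-F, E]]
first partials: E_p = -(20/3)*q + 50*p, E_q = (8/9)*q - (20/3)*p, F_p = (94/9)*q - (20/3)*p + 45*q^2, F_q = -(8/3)*q + (94/9)*p - 18*q^2 + 90*p*q, G_p = -(8/3)*q + (8/9)*p - 12*q^2, G_q = 8*q - (8/3)*p + 108*q^2 - 24*p*q + 324*q^3
D = EG - F^2 = 1 + (40/9)*q^2 - (28/3)*p*q + (229/9)*p^2 + 36*q^3 - 12*p*q^2 + 81*q^4
expanded: Gamma^p_pp = (G E_p - 2F F_p + F E_q)/(2D), Gamma^p_pq = (G E_q - F G_p)/(2D), Gamma^p_qq = (2G F_q - G G_p - F G_q)/(2D), Gamma^q_pp = (2E F_p - E E_q - F E_p)/(2D), Gamma^q_pq = (E G_p - F E_q)/(2D), Gamma^q_qq = (E G_q - 2F F_q + F G_p)/(2D); substitute and cancel common factors


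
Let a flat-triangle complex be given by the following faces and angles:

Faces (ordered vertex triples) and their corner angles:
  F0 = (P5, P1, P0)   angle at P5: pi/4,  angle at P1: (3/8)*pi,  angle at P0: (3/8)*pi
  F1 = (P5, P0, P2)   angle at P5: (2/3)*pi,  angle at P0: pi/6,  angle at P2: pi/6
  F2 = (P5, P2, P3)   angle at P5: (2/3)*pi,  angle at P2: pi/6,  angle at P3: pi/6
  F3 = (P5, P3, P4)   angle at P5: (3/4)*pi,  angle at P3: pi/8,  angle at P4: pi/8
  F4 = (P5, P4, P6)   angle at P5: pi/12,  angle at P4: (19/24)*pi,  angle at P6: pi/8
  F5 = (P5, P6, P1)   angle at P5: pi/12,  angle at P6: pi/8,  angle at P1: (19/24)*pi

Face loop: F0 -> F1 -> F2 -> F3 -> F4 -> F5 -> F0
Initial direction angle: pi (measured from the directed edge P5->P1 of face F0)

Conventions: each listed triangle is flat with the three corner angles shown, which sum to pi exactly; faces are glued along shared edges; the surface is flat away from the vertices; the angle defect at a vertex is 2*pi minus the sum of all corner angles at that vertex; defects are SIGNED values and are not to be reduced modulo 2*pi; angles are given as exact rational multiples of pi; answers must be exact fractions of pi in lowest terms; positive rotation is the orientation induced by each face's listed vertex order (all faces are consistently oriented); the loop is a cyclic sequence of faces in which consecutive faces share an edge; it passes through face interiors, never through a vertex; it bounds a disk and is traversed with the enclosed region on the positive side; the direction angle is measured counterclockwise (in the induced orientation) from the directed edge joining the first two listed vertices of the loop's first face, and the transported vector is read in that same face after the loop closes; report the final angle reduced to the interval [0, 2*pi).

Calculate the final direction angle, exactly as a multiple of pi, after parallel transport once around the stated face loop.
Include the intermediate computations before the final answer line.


enclosed vertex P5: corner angles sum to (5/2)*pi, defect = 2*pi - (5/2)*pi = -pi/2
final direction = starting direction + enclosed defect total, reduced mod 2*pi (induced orientation)
final angle = pi - pi/2 = pi/2 (mod 2*pi)

Answer: final direction angle = pi/2


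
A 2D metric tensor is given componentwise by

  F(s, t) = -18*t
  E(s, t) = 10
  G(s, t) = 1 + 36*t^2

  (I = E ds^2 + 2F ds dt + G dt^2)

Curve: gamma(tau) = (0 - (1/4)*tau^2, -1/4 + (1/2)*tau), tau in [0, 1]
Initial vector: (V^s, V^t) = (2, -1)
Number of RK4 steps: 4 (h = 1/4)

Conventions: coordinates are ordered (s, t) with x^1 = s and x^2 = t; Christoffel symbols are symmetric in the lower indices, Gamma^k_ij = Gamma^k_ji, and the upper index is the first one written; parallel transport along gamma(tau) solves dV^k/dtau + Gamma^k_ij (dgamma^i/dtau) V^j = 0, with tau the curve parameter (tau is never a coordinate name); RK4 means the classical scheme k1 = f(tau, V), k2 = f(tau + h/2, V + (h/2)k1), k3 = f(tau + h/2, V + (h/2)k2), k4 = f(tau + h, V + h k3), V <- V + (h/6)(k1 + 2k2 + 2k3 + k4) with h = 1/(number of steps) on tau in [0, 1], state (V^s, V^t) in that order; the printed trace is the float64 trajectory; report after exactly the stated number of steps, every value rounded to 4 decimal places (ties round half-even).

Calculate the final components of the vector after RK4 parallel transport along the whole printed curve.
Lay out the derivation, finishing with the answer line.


gamma'(tau) = (-(1/2)*tau, 1/2); f(tau, V)^k = -Gamma^k_ij(gamma(tau)) gamma'^i(tau) V^j; h = 1/4; intermediate values shown to 6 dp
curve data and Christoffel symbols at the stage parameters:
  tau = 0.000000: gamma = (0.000000, -0.250000), gamma' = (0.000000, 0.500000); Gamma_sss = 0.000000, Gamma_sst = 0.000000, Gamma_stt = -1.469388, Gamma_tss = 0.000000, Gamma_tst = 0.000000, Gamma_ttt = -0.734694
  tau = 0.125000: gamma = (-0.003906, -0.187500), gamma' = (-0.062500, 0.500000); Gamma_sss = 0.000000, Gamma_sst = 0.000000, Gamma_stt = -1.597781, Gamma_tss = 0.000000, Gamma_tst = 0.000000, Gamma_ttt = -0.599168
  tau = 0.250000: gamma = (-0.015625, -0.125000), gamma' = (-0.125000, 0.500000); Gamma_sss = 0.000000, Gamma_sst = 0.000000, Gamma_stt = -1.704142, Gamma_tss = 0.000000, Gamma_tst = 0.000000, Gamma_ttt = -0.426036
  tau = 0.375000: gamma = (-0.035156, -0.062500), gamma' = (-0.187500, 0.500000); Gamma_sss = 0.000000, Gamma_sst = 0.000000, Gamma_stt = -1.775039, Gamma_tss = 0.000000, Gamma_tst = 0.000000, Gamma_ttt = -0.221880
  tau = 0.500000: gamma = (-0.062500, 0.000000), gamma' = (-0.250000, 0.500000); Gamma_sss = 0.000000, Gamma_sst = 0.000000, Gamma_stt = -1.800000, Gamma_tss = 0.000000, Gamma_tst = 0.000000, Gamma_ttt = 0.000000
  tau = 0.625000: gamma = (-0.097656, 0.062500), gamma' = (-0.312500, 0.500000); Gamma_sss = 0.000000, Gamma_sst = 0.000000, Gamma_stt = -1.775039, Gamma_tss = 0.000000, Gamma_tst = 0.000000, Gamma_ttt = 0.221880
  tau = 0.750000: gamma = (-0.140625, 0.125000), gamma' = (-0.375000, 0.500000); Gamma_sss = 0.000000, Gamma_sst = 0.000000, Gamma_stt = -1.704142, Gamma_tss = 0.000000, Gamma_tst = 0.000000, Gamma_ttt = 0.426036
  tau = 0.875000: gamma = (-0.191406, 0.187500), gamma' = (-0.437500, 0.500000); Gamma_sss = 0.000000, Gamma_sst = 0.000000, Gamma_stt = -1.597781, Gamma_tss = 0.000000, Gamma_tst = 0.000000, Gamma_ttt = 0.599168
  tau = 1.000000: gamma = (-0.250000, 0.250000), gamma' = (-0.500000, 0.500000); Gamma_sss = 0.000000, Gamma_sst = 0.000000, Gamma_stt = -1.469388, Gamma_tss = 0.000000, Gamma_tst = 0.000000, Gamma_ttt = 0.734694
step 0: V^s = 2.0000, V^t = -1.0000
step 1: k1 = (-0.734694, -0.367347), k2 = (-0.835574, -0.313340), k3 = (-0.830181, -0.311318), k4 = (-0.918387, -0.229597); V <- V + (h/6)(k1 + 2k2 + 2k3 + k4): V^s = 1.7923, V^t = -1.0769
step 2: k1 = (-0.917619, -0.229405), k2 = (-0.981244, -0.122656), k3 = (-0.969401, -0.121175), k4 = (-0.996499, 0.000000); V <- V + (h/6)(k1 + 2k2 + 2k3 + k4): V^s = 1.5500, V^t = -1.1068
step 3: k1 = (-0.996125, 0.000000), k2 = (-0.982311, 0.122789), k3 = (-0.968689, 0.121086), k4 = (-0.917283, 0.229321); V <- V + (h/6)(k1 + 2k2 + 2k3 + k4): V^s = 1.3077, V^t = -1.0769
step 4: k1 = (-0.917619, 0.229405), k2 = (-0.837438, 0.314039), k3 = (-0.828987, 0.310870), k4 = (-0.734113, 0.367057); V <- V + (h/6)(k1 + 2k2 + 2k3 + k4): V^s = 1.1000, V^t = -1.0000

Answer: V^s = 1.1000, V^t = -1.0000


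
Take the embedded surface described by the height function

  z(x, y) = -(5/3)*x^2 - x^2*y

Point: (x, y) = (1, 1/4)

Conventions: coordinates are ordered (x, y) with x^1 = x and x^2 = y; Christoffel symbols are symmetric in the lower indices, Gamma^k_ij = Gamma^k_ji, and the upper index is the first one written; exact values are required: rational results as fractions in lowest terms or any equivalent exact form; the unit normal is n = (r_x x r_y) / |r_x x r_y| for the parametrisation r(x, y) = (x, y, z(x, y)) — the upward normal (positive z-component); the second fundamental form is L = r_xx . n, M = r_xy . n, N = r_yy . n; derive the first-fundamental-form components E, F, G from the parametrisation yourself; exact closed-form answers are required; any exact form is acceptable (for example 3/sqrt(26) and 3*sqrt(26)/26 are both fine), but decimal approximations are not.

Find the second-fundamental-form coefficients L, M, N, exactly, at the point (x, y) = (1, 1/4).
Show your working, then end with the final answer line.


z_x = -23/6, z_y = -1, z_xx = -23/6, z_xy = -2, z_yy = 0
E = 565/36, F = 23/6, G = 2; answer radicand W^2 = 601/36
unnormalised second-form numerators: l = -23/6, m = -2, n = 0; L = l/sqrt(601/36), and similarly M = m/sqrt(W^2), N = n/sqrt(W^2)

Answer: L = -23*sqrt(601)/601, M = -12*sqrt(601)/601, N = 0


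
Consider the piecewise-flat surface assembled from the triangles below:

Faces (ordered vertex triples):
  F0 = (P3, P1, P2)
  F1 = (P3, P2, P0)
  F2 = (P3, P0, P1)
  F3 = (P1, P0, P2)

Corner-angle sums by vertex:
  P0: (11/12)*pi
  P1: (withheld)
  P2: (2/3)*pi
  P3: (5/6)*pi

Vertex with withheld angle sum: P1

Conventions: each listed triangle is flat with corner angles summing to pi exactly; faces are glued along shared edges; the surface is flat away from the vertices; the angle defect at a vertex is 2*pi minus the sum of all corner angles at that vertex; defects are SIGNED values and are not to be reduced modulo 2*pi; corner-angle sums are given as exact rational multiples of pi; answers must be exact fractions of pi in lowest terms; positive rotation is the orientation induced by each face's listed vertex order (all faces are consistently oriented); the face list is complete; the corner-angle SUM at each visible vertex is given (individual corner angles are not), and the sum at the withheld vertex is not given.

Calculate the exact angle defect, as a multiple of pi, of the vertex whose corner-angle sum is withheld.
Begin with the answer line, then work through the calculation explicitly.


Answer: defect(P1) = (5/12)*pi

V = 4, E = 6, F = 4; chi = V - E + F = 2
Gauss-Bonnet: total defect = 2*pi*chi = 4*pi; visible defects sum to (43/12)*pi


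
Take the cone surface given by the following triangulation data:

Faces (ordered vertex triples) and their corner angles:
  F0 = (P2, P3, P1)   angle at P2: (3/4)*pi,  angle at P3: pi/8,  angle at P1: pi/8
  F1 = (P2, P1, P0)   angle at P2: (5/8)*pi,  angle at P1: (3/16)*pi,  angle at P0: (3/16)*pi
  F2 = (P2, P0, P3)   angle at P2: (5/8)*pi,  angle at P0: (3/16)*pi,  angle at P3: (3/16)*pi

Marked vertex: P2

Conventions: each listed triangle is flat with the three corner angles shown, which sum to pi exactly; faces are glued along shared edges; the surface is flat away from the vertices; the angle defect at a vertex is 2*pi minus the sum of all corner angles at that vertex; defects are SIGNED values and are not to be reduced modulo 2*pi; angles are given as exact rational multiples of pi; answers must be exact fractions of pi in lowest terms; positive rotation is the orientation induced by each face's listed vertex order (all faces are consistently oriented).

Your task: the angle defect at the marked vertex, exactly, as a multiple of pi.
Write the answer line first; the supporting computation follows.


Answer: defect(P2) = 0

Sum of corner angles at P2: 2*pi
defect = 2*pi - 2*pi


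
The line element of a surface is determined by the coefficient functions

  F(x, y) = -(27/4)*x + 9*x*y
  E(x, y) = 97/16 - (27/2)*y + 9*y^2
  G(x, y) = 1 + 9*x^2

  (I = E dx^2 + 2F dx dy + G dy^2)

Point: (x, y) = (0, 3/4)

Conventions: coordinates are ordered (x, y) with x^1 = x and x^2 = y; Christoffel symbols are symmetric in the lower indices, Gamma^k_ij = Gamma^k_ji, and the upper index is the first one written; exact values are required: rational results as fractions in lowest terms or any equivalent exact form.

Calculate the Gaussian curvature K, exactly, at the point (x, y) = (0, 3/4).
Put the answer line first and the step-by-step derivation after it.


Answer: K = -9

E = 1, F = 0, G = 1, EG - F^2 = 1 at the point
E_x = 0, E_y = 0, F_x = 0, F_y = 0, G_x = 0, G_y = 0
E_yy = 18, F_xy = 9, G_xx = 18
By Brioschi, K is (det M1 - det M2) divided by (EG - F^2) squared.
M1 = [[-E_yy/2 + F_xy - G_xx/2, E_x/2, F_x - E_y/2], [F_y - G_x/2, E, F], [G_y/2, F, G]] = [[-9, 0, 0], [0, 1, 0], [0, 0, 1]]; det M1 = -9
M2 = [[0, E_y/2, G_x/2], [E_y/2, E, F], [G_x/2, F, G]] = [[0, 0, 0], [0, 1, 0], [0, 0, 1]]; det M2 = 0
det M1 - det M2 = -9; K = -9 / (1)^2 = -9


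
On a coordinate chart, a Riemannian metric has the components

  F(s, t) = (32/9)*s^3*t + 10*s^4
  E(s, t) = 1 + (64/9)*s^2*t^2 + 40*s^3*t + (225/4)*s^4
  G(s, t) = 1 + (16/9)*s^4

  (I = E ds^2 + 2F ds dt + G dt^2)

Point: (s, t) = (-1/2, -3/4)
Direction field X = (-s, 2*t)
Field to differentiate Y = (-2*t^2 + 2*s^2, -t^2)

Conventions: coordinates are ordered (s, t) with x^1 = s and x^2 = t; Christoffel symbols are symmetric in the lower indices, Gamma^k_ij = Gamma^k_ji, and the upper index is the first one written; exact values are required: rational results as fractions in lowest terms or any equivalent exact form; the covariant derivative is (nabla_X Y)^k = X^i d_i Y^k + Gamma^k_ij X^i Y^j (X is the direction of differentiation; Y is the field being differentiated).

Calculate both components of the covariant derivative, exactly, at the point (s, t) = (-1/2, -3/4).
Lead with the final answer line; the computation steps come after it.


Answer: (nabla_X Y)^s = -104953/21604, (nabla_X Y)^t = -47001/21604

E = 593/64, F = 23/24, G = 10/9 at the point
E_s = -437/8, E_t = -23/3, F_s = -7, F_t = -4/9, G_s = -8/9, G_t = 0
EG - F^2 = 5401/576;  g^inv = (576/5401) * [[10/9, -23/24], [-23/24, 593/64]]
first-kind symbols [ij,l] = (1/2)(d_i g_jl + d_j g_il - d_l g_ij): [ss,s] = E_s/2 = -437/16, [ss,t] = F_s - E_t/2 = -19/6, [st,s] = E_t/2 = -23/6, [st,t] = G_s/2 = -4/9, [tt,s] = F_t - G_s/2 = 0, [tt,t] = G_t/2 = 0
Gamma^s_ij = (G*[ij,s] - F*[ij,t])/(EG - F^2), Gamma^t_ij = (E*[ij,t] - F*[ij,s])/(EG - F^2)
Gamma_sss = -15732/5401, Gamma_sst = -2208/5401, Gamma_stt = 0, Gamma_tss = -1824/5401, Gamma_tst = -256/5401, Gamma_ttt = 0
X = (1/2, -3/2), Y = (-5/8, -9/16) at the point


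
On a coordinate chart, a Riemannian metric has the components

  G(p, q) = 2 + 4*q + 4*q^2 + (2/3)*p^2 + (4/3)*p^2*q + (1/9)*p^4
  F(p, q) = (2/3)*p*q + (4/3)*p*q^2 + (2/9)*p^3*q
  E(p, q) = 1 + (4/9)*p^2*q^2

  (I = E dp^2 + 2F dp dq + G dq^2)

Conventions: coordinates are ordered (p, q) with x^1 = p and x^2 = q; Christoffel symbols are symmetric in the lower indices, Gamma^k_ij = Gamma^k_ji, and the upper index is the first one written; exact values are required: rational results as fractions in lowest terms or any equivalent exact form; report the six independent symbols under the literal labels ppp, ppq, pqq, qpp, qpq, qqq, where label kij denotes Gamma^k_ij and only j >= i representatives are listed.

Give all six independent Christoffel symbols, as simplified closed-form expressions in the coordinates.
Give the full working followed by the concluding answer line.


E = 1 + (4/9)*p^2*q^2; F = (2/3)*p*q + (4/3)*p*q^2 + (2/9)*p^3*q; G = 2 + 4*q + 4*q^2 + (2/3)*p^2 + (4/3)*p^2*q + (1/9)*p^4
Gamma^k_ij = (1/2) g^{kl} (d_i g_jl + d_j g_il - d_l g_ij), with g^inv = (1/(EG-F^2)) [[G, -F], [-F, E]]
first partials: E_p = (8/9)*p*q^2, E_q = (8/9)*p^2*q, F_p = (2/3)*q + (4/3)*q^2 + (2/3)*p^2*q, F_q = (2/3)*p + (8/3)*p*q + (2/9)*p^3, G_p = (4/3)*p + (8/3)*p*q + (4/9)*p^3, G_q = 4 + 8*q + (4/3)*p^2
D = EG - F^2 = 2 + 4*q + 4*q^2 + (2/3)*p^2 + (4/3)*p^2*q + (4/9)*p^2*q^2 + (1/9)*p^4
expanded: Gamma^p_pp = (G E_p - 2F F_p + F E_q)/(2D), Gamma^p_pq = (G E_q - F G_p)/(2D), Gamma^p_qq = (2G F_q - G G_p - F G_q)/(2D), Gamma^q_pp = (2E F_p - E E_q - F E_p)/(2D), Gamma^q_pq = (E G_p - F E_q)/(2D), Gamma^q_qq = (E G_q - 2F F_q + F G_p)/(2D); substitute and cancel common factors

Answer: Gamma_ppp = 4*p*q^2/(p^4 + 4*p^2*q^2 + 12*p^2*q + 6*p^2 + 36*q^2 + 36*q + 18), Gamma_ppq = 4*p^2*q/(p^4 + 4*p^2*q^2 + 12*p^2*q + 6*p^2 + 36*q^2 + 36*q + 18), Gamma_pqq = 12*p*q/(p^4 + 4*p^2*q^2 + 12*p^2*q + 6*p^2 + 36*q^2 + 36*q + 18), Gamma_qpp = (2*p^2*q + 12*q^2 + 6*q)/(p^4 + 4*p^2*q^2 + 12*p^2*q + 6*p^2 + 36*q^2 + 36*q + 18), Gamma_qpq = (2*p^3 + 12*p*q + 6*p)/(p^4 + 4*p^2*q^2 + 12*p^2*q + 6*p^2 + 36*q^2 + 36*q + 18), Gamma_qqq = (6*p^2 + 36*q + 18)/(p^4 + 4*p^2*q^2 + 12*p^2*q + 6*p^2 + 36*q^2 + 36*q + 18)


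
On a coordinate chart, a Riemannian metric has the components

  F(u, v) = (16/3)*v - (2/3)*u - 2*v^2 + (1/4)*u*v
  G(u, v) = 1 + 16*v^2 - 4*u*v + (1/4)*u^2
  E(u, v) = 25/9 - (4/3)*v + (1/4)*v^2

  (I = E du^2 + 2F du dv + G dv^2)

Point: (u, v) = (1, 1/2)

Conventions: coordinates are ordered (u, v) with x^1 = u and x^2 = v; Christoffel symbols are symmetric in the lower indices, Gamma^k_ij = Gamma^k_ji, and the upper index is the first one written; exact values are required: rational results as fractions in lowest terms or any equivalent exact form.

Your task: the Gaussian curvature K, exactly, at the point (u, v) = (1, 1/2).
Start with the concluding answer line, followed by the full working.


Answer: K = -5184/405769

E = 313/144, F = 13/8, G = 13/4, EG - F^2 = 637/144 at the point
E_u = 0, E_v = -13/12, F_u = -13/24, F_v = 43/12, G_u = -3/2, G_v = 12
E_vv = 1/2, F_uv = 1/4, G_uu = 1/2
Evaluate Brioschi's two determinant matrices M1, M2 and divide by (EG - F^2)^2.
M1 = [[-E_vv/2 + F_uv - G_uu/2, E_u/2, F_u - E_v/2], [F_v - G_u/2, E, F], [G_v/2, F, G]] = [[-1/4, 0, 0], [13/3, 313/144, 13/8], [6, 13/8, 13/4]]; det M1 = -637/576
M2 = [[0, E_v/2, G_u/2], [E_v/2, E, F], [G_u/2, F, G]] = [[0, -13/24, -3/4], [-13/24, 313/144, 13/8], [-3/4, 13/8, 13/4]]; det M2 = -493/576
det M1 - det M2 = -1/4; K = -1/4 / (637/144)^2 = -5184/405769


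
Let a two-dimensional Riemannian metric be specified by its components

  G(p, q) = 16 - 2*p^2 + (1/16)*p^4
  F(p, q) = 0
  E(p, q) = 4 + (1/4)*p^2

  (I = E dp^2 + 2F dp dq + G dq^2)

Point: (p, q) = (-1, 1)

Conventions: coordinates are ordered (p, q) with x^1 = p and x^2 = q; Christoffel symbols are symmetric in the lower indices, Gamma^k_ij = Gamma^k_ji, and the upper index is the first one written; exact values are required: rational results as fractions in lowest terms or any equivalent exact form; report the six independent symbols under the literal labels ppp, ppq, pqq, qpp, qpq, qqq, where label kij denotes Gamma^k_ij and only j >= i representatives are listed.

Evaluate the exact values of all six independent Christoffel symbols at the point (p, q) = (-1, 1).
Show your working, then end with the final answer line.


E = 17/4, F = 0, G = 225/16 at the point
E_p = -1/2, E_q = 0, F_p = 0, F_q = 0, G_p = 15/4, G_q = 0
EG - F^2 = 3825/64;  g^inv = (64/3825) * [[225/16, 0], [0, 17/4]]
first-kind symbols [ij,l] = (1/2)(d_i g_jl + d_j g_il - d_l g_ij): [pp,p] = E_p/2 = -1/4, [pp,q] = F_p - E_q/2 = 0, [pq,p] = E_q/2 = 0, [pq,q] = G_p/2 = 15/8, [qq,p] = F_q - G_p/2 = -15/8, [qq,q] = G_q/2 = 0
Gamma^p_ij = (G*[ij,p] - F*[ij,q])/(EG - F^2), Gamma^q_ij = (E*[ij,q] - F*[ij,p])/(EG - F^2)

Answer: Gamma_ppp = -1/17, Gamma_ppq = 0, Gamma_pqq = -15/34, Gamma_qpp = 0, Gamma_qpq = 2/15, Gamma_qqq = 0


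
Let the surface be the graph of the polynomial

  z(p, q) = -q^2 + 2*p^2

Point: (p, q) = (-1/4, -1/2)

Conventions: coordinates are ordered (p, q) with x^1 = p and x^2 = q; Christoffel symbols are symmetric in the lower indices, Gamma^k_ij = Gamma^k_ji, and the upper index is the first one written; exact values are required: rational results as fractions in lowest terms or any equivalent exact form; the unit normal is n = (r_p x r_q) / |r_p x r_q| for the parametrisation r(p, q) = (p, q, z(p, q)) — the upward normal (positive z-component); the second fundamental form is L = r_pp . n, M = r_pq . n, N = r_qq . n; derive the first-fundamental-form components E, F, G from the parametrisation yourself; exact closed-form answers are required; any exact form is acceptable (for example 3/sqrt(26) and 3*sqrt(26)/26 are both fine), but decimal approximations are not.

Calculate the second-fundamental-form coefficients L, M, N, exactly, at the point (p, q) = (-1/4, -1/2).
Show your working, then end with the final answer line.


z_p = -1, z_q = 1, z_pp = 4, z_pq = 0, z_qq = -2
E = 2, F = -1, G = 2; answer radicand W^2 = 3
unnormalised second-form numerators: l = 4, m = 0, n = -2; L = l/sqrt(3), and similarly M = m/sqrt(W^2), N = n/sqrt(W^2)

Answer: L = 4*sqrt(3)/3, M = 0, N = -2*sqrt(3)/3


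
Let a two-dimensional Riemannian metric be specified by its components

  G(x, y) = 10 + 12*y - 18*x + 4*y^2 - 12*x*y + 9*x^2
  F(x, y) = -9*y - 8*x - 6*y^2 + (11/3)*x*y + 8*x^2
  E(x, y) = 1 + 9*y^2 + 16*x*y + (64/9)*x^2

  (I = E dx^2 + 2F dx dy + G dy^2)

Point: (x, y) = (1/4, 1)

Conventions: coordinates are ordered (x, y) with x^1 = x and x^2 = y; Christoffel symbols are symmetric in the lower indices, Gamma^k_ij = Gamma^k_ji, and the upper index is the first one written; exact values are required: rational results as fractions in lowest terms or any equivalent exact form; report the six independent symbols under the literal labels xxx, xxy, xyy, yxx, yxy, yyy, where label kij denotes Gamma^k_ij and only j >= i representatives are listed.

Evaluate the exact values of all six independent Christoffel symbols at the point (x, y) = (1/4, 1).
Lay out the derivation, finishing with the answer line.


E = 130/9, F = -187/12, G = 305/16 at the point
E_x = 176/9, E_y = 22, F_x = -1/3, F_y = -241/12, G_x = -51/2, G_y = 17
EG - F^2 = 4681/144;  g^inv = (144/4681) * [[305/16, 187/12], [187/12, 130/9]]
first-kind symbols [ij,l] = (1/2)(d_i g_jl + d_j g_il - d_l g_ij): [xx,x] = E_x/2 = 88/9, [xx,y] = F_x - E_y/2 = -34/3, [xy,x] = E_y/2 = 11, [xy,y] = G_x/2 = -51/4, [yy,x] = F_y - G_x/2 = -22/3, [yy,y] = G_y/2 = 17/2
Gamma^x_ij = (G*[ij,x] - F*[ij,y])/(EG - F^2), Gamma^y_ij = (E*[ij,y] - F*[ij,x])/(EG - F^2)

Answer: Gamma_xxx = 1408/4681, Gamma_xxy = 1584/4681, Gamma_xyy = -1056/4681, Gamma_yxx = -1632/4681, Gamma_yxy = -1836/4681, Gamma_yyy = 1224/4681


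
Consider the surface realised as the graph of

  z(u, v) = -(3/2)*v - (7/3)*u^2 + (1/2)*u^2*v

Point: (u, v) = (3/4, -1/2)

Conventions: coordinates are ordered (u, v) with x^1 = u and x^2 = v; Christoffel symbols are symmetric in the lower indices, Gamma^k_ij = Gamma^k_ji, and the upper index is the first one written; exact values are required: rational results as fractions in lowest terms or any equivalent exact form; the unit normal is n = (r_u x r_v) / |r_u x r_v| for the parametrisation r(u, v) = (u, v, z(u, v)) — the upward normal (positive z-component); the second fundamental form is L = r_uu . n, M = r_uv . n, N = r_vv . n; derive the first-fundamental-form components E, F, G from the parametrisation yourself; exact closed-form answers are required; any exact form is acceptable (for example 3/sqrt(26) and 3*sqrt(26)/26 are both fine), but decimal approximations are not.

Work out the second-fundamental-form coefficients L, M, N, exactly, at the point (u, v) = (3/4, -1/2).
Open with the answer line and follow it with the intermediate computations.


Answer: L = -496*sqrt(17921)/53763, M = 24*sqrt(17921)/17921, N = 0

z_u = -31/8, z_v = -39/32, z_uu = -31/6, z_uv = 3/4, z_vv = 0
E = 1025/64, F = 1209/256, G = 2545/1024; answer radicand W^2 = 17921/1024
unnormalised second-form numerators: l = -31/6, m = 3/4, n = 0; L = l/sqrt(17921/1024), and similarly M = m/sqrt(W^2), N = n/sqrt(W^2)


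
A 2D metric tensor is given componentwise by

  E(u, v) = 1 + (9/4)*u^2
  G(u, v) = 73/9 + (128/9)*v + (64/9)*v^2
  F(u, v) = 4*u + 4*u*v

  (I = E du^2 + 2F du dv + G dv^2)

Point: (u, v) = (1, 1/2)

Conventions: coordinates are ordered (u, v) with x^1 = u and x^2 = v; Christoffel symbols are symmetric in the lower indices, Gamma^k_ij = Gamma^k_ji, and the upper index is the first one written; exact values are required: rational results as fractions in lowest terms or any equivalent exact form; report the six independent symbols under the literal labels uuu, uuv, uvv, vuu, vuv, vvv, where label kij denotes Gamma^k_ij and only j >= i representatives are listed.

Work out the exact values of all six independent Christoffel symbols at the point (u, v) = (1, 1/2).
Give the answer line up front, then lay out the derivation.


Answer: Gamma_uuu = 9/77, Gamma_uuv = 0, Gamma_uvv = 16/77, Gamma_vuu = 24/77, Gamma_vuv = 0, Gamma_vvv = 128/231

E = 13/4, F = 6, G = 17 at the point
E_u = 9/2, E_v = 0, F_u = 6, F_v = 4, G_u = 0, G_v = 64/3
EG - F^2 = 77/4;  g^inv = (4/77) * [[17, -6], [-6, 13/4]]
first-kind symbols [ij,l] = (1/2)(d_i g_jl + d_j g_il - d_l g_ij): [uu,u] = E_u/2 = 9/4, [uu,v] = F_u - E_v/2 = 6, [uv,u] = E_v/2 = 0, [uv,v] = G_u/2 = 0, [vv,u] = F_v - G_u/2 = 4, [vv,v] = G_v/2 = 32/3
Gamma^u_ij = (G*[ij,u] - F*[ij,v])/(EG - F^2), Gamma^v_ij = (E*[ij,v] - F*[ij,u])/(EG - F^2)


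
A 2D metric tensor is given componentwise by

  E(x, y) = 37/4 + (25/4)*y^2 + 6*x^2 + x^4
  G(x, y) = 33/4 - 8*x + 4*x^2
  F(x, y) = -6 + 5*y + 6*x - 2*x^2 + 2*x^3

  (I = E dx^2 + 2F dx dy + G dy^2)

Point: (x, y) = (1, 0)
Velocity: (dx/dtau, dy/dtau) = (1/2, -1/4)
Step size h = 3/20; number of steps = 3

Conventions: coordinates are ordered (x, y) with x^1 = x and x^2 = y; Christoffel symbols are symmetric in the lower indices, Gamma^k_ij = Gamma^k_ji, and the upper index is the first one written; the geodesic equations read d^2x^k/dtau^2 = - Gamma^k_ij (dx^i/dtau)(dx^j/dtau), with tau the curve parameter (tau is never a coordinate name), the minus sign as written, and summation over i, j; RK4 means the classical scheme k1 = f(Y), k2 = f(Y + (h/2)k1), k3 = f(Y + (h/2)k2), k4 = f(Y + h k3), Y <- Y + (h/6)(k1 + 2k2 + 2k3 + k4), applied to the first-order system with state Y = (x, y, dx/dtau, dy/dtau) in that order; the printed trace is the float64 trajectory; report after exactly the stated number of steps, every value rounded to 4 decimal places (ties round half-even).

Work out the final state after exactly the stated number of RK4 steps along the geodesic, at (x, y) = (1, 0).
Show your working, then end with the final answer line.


f(Y) = (dx/dtau, dy/dtau, -Gamma^x_ij Y'^i Y'^j, -Gamma^y_ij Y'^i Y'^j) with the Gammas evaluated at the stage position; h = 0.150000; intermediate values shown to 6 dp
step 0: x = 1.0000, y = 0.0000, dx/dtau = 0.5000, dy/dtau = -0.2500
step 1:
  k1: at (x, y) = (1.000000, 0.000000), (dx/dtau, dy/dtau) = (0.500000, -0.250000); Gamma_xxx = 0.492308, Gamma_xxy = 0.000000, Gamma_xyy = 0.307692, Gamma_yxx = 1.882353, Gamma_yxy = 0.000000, Gamma_yyy = 0.000000; k1 = (0.500000, -0.250000, -0.142308, -0.470588)
  k2: at (x, y) = (1.037500, -0.018750), (dx/dtau, dy/dtau) = (0.489327, -0.285294); Gamma_xxx = 0.476836, Gamma_xxy = -0.007394, Gamma_xyy = 0.287685, Gamma_yxx = 1.956127, Gamma_yxy = 0.035616, Gamma_yyy = -0.014330; k2 = (0.489327, -0.285294, -0.139654, -0.457266)
  k3: at (x, y) = (1.036700, -0.021397), (dx/dtau, dy/dtau) = (0.489526, -0.284295); Gamma_xxx = 0.478864, Gamma_xxy = -0.008331, Gamma_xyy = 0.288062, Gamma_yxx = 1.960672, Gamma_yxy = 0.034873, Gamma_yyy = -0.013004; k3 = (0.489526, -0.284295, -0.140354, -0.459089)
  k4: at (x, y) = (1.073429, -0.042644), (dx/dtau, dy/dtau) = (0.478947, -0.318863); Gamma_xxx = 0.463152, Gamma_xxy = -0.016821, Gamma_xyy = 0.269458, Gamma_yxx = 2.037340, Gamma_yxy = 0.070322, Gamma_yyy = -0.025016; k4 = (0.478947, -0.318863, -0.138777, -0.443323)
  Y <- Y + (h/6)(k1 + 2k2 + 2k3 + k4): x = 1.0734, y = -0.0427, dx/dtau = 0.4790, dy/dtau = -0.3187
step 2:
  k1: at (x, y) = (1.073416, -0.042701), (dx/dtau, dy/dtau) = (0.478972, -0.318666); Gamma_xxx = 0.463192, Gamma_xxy = -0.016840, Gamma_xyy = 0.269463, Gamma_yxx = 2.037440, Gamma_yxy = 0.070311, Gamma_yyy = -0.024992; k1 = (0.478972, -0.318666, -0.138767, -0.443417)
  k2: at (x, y) = (1.109339, -0.066601), (dx/dtau, dy/dtau) = (0.468565, -0.351922); Gamma_xxx = 0.447456, Gamma_xxy = -0.026335, Gamma_xyy = 0.252158, Gamma_yxx = 2.116827, Gamma_yxy = 0.105391, Gamma_yyy = -0.034742; k2 = (0.468565, -0.351922, -0.138155, -0.425696)
  k3: at (x, y) = (1.108559, -0.069095), (dx/dtau, dy/dtau) = (0.468611, -0.350593); Gamma_xxx = 0.449329, Gamma_xxy = -0.027075, Gamma_xyy = 0.252432, Gamma_yxx = 2.120875, Gamma_yxy = 0.104660, Gamma_yyy = -0.033642; k3 = (0.468611, -0.350593, -0.138595, -0.427211)
  k4: at (x, y) = (1.143708, -0.095290), (dx/dtau, dy/dtau) = (0.458183, -0.382747); Gamma_xxx = 0.433432, Gamma_xxy = -0.037189, Gamma_xyy = 0.236232, Gamma_yxx = 2.201669, Gamma_yxy = 0.139214, Gamma_yyy = -0.041534; k4 = (0.458183, -0.382747, -0.138641, -0.407288)
  Y <- Y + (h/6)(k1 + 2k2 + 2k3 + k4): x = 1.1437, y = -0.0954, dx/dtau = 0.4582, dy/dtau = -0.3826
step 3:
  k1: at (x, y) = (1.143704, -0.095362), (dx/dtau, dy/dtau) = (0.458200, -0.382579); Gamma_xxx = 0.433470, Gamma_xxy = -0.037210, Gamma_xyy = 0.236231, Gamma_yxx = 2.201799, Gamma_yxy = 0.139211, Gamma_yyy = -0.041512; k1 = (0.458200, -0.382579, -0.138627, -0.407379)
  k2: at (x, y) = (1.178069, -0.124055), (dx/dtau, dy/dtau) = (0.447803, -0.413132); Gamma_xxx = 0.417664, Gamma_xxy = -0.047880, Gamma_xyy = 0.221057, Gamma_yxx = 2.283967, Gamma_yxy = 0.173047, Gamma_yyy = -0.047597; k2 = (0.447803, -0.413132, -0.139199, -0.385846)
  k3: at (x, y) = (1.177289, -0.126347), (dx/dtau, dy/dtau) = (0.447760, -0.411517); Gamma_xxx = 0.419407, Gamma_xxy = -0.048439, Gamma_xyy = 0.221269, Gamma_yxx = 2.287454, Gamma_yxy = 0.172289, Gamma_yyy = -0.046696; k3 = (0.447760, -0.411517, -0.139408, -0.387209)
  k4: at (x, y) = (1.210868, -0.157090), (dx/dtau, dy/dtau) = (0.437289, -0.440660); Gamma_xxx = 0.403606, Gamma_xxy = -0.059316, Gamma_xyy = 0.207010, Gamma_yxx = 2.369619, Gamma_yxy = 0.205202, Gamma_yyy = -0.051339; k4 = (0.437289, -0.440660, -0.140235, -0.364069)
  Y <- Y + (h/6)(k1 + 2k2 + 2k3 + k4): x = 1.2109, y = -0.1572, dx/dtau = 0.4373, dy/dtau = -0.4405

Answer: x = 1.2109, y = -0.1572, dx/dtau = 0.4373, dy/dtau = -0.4405


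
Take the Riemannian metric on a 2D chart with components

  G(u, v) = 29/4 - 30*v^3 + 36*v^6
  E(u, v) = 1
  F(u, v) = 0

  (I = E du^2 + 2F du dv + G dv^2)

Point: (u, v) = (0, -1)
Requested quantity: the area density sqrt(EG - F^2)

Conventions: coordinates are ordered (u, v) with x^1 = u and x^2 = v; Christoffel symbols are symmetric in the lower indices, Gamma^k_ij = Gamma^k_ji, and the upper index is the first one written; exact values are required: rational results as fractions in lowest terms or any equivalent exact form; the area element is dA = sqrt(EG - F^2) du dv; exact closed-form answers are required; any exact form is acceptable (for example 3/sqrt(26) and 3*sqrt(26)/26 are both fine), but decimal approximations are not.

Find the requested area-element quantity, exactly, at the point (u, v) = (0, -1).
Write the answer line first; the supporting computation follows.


Answer: sqrt(EG - F^2) = sqrt(293)/2

E = 1, F = 0, G = 293/4; EG - F^2 = 293/4


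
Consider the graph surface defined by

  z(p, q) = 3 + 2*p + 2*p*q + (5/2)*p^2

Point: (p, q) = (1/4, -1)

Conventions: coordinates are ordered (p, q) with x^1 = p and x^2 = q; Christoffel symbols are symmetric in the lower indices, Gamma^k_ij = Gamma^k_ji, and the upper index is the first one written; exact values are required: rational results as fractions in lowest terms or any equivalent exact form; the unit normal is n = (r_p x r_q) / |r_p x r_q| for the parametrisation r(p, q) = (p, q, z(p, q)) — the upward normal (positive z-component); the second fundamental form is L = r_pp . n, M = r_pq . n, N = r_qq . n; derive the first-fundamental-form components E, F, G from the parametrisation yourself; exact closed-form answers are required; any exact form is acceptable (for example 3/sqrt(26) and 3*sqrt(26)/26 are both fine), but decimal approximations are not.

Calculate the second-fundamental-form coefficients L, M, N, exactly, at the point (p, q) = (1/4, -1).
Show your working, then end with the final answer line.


z_p = 5/4, z_q = 1/2, z_pp = 5, z_pq = 2, z_qq = 0
E = 41/16, F = 5/8, G = 5/4; answer radicand W^2 = 45/16
unnormalised second-form numerators: l = 5, m = 2, n = 0; L = l/sqrt(45/16), and similarly M = m/sqrt(W^2), N = n/sqrt(W^2)

Answer: L = 4*sqrt(5)/3, M = 8*sqrt(5)/15, N = 0


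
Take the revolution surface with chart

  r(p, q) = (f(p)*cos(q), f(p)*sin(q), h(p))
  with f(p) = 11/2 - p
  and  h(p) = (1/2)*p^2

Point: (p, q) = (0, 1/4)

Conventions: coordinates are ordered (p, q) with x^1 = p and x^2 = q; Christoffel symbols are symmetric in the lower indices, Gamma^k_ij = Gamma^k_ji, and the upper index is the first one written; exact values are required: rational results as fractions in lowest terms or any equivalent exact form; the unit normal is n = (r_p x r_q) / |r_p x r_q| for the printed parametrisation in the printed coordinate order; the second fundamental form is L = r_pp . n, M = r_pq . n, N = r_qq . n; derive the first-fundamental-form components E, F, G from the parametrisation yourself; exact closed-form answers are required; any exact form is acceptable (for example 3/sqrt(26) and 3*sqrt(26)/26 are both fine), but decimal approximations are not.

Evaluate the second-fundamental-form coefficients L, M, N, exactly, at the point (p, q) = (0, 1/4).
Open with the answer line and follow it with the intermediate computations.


Answer: L = -1, M = 0, N = 0

f = 11/2, f' = -1, f'' = 0, h' = 0, h'' = 1
E = 1, F = 0, G = 121/4; answer radicand W^2 = 1
unnormalised second-form numerators: l = -1, m = 0, n = 0; L = l/sqrt(1), and similarly M = m/sqrt(W^2), N = n/sqrt(W^2)


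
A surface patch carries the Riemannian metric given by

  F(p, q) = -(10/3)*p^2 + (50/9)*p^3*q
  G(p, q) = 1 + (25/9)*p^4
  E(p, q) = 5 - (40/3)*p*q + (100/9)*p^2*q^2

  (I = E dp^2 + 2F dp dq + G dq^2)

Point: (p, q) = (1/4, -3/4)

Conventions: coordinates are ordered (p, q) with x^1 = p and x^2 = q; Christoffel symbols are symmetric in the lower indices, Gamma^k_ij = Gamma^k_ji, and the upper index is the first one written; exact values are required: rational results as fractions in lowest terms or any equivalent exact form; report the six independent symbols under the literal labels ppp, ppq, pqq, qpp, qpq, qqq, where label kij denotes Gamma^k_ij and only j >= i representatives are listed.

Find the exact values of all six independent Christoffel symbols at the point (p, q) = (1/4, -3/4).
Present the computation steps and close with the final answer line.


E = 505/64, F = -35/128, G = 2329/2304 at the point
E_p = 105/8, E_q = -35/8, F_p = -235/96, F_q = 25/288, G_p = 25/144, G_q = 0
EG - F^2 = 18205/2304;  g^inv = (2304/18205) * [[2329/2304, 35/128], [35/128, 505/64]]
first-kind symbols [ij,l] = (1/2)(d_i g_jl + d_j g_il - d_l g_ij): [pp,p] = E_p/2 = 105/16, [pp,q] = F_p - E_q/2 = -25/96, [pq,p] = E_q/2 = -35/16, [pq,q] = G_p/2 = 25/288, [qq,p] = F_q - G_p/2 = 0, [qq,q] = G_q/2 = 0
Gamma^p_ij = (G*[ij,p] - F*[ij,q])/(EG - F^2), Gamma^q_ij = (E*[ij,q] - F*[ij,p])/(EG - F^2)

Answer: Gamma_ppp = 3024/3641, Gamma_ppq = -1008/3641, Gamma_pqq = 0, Gamma_qpp = -120/3641, Gamma_qpq = 40/3641, Gamma_qqq = 0


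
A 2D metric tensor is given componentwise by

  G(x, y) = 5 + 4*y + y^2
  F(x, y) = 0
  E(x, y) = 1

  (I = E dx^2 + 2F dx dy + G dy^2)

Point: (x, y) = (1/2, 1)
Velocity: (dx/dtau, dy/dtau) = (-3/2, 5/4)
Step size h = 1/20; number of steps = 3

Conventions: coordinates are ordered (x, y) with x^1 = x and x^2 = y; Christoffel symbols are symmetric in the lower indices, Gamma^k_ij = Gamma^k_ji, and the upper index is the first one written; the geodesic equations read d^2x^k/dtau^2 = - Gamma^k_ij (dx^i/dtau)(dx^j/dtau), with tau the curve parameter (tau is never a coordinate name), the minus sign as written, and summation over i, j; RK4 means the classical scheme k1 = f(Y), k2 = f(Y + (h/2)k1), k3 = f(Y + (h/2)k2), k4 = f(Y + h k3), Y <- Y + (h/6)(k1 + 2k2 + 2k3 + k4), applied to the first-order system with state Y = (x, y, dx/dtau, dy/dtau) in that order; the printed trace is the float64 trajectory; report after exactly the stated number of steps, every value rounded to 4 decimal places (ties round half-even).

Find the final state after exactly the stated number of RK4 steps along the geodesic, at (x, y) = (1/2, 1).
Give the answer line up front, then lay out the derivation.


Answer: x = 0.2750, y = 1.1825, dx/dtau = -1.5000, dy/dtau = 1.1849

f(Y) = (dx/dtau, dy/dtau, -Gamma^x_ij Y'^i Y'^j, -Gamma^y_ij Y'^i Y'^j) with the Gammas evaluated at the stage position; h = 0.050000; intermediate values shown to 6 dp
step 0: x = 0.5000, y = 1.0000, dx/dtau = -1.5000, dy/dtau = 1.2500
step 1:
  k1: at (x, y) = (0.500000, 1.000000), (dx/dtau, dy/dtau) = (-1.500000, 1.250000); Gamma_xxx = 0.000000, Gamma_xxy = 0.000000, Gamma_xyy = 0.000000, Gamma_yxx = 0.000000, Gamma_yxy = 0.000000, Gamma_yyy = 0.300000; k1 = (-1.500000, 1.250000, 0.000000, -0.468750)
  k2: at (x, y) = (0.462500, 1.031250), (dx/dtau, dy/dtau) = (-1.500000, 1.238281); Gamma_xxx = 0.000000, Gamma_xxy = 0.000000, Gamma_xyy = 0.000000, Gamma_yxx = 0.000000, Gamma_yxy = 0.000000, Gamma_yyy = 0.297517; k2 = (-1.500000, 1.238281, 0.000000, -0.456196)
  k3: at (x, y) = (0.462500, 1.030957), (dx/dtau, dy/dtau) = (-1.500000, 1.238595); Gamma_xxx = 0.000000, Gamma_xxy = 0.000000, Gamma_xyy = 0.000000, Gamma_yxx = 0.000000, Gamma_yxy = 0.000000, Gamma_yyy = 0.297541; k3 = (-1.500000, 1.238595, 0.000000, -0.456462)
  k4: at (x, y) = (0.425000, 1.061930), (dx/dtau, dy/dtau) = (-1.500000, 1.227177); Gamma_xxx = 0.000000, Gamma_xxy = 0.000000, Gamma_xyy = 0.000000, Gamma_yxx = 0.000000, Gamma_yxy = 0.000000, Gamma_yyy = 0.295114; k4 = (-1.500000, 1.227177, 0.000000, -0.444431)
  Y <- Y + (h/6)(k1 + 2k2 + 2k3 + k4): x = 0.4250, y = 1.0619, dx/dtau = -1.5000, dy/dtau = 1.2272
step 2:
  k1: at (x, y) = (0.425000, 1.061924), (dx/dtau, dy/dtau) = (-1.500000, 1.227179); Gamma_xxx = 0.000000, Gamma_xxy = 0.000000, Gamma_xyy = 0.000000, Gamma_yxx = 0.000000, Gamma_yxy = 0.000000, Gamma_yyy = 0.295114; k1 = (-1.500000, 1.227179, 0.000000, -0.444433)
  k2: at (x, y) = (0.387500, 1.092604), (dx/dtau, dy/dtau) = (-1.500000, 1.216068); Gamma_xxx = 0.000000, Gamma_xxy = 0.000000, Gamma_xyy = 0.000000, Gamma_yxx = 0.000000, Gamma_yxy = 0.000000, Gamma_yyy = 0.292744; k2 = (-1.500000, 1.216068, 0.000000, -0.432916)
  k3: at (x, y) = (0.387500, 1.092326), (dx/dtau, dy/dtau) = (-1.500000, 1.216356); Gamma_xxx = 0.000000, Gamma_xxy = 0.000000, Gamma_xyy = 0.000000, Gamma_yxx = 0.000000, Gamma_yxy = 0.000000, Gamma_yyy = 0.292765; k3 = (-1.500000, 1.216356, 0.000000, -0.433153)
  k4: at (x, y) = (0.350000, 1.122742), (dx/dtau, dy/dtau) = (-1.500000, 1.205522); Gamma_xxx = 0.000000, Gamma_xxy = 0.000000, Gamma_xyy = 0.000000, Gamma_yxx = 0.000000, Gamma_yxy = 0.000000, Gamma_yyy = 0.290447; k4 = (-1.500000, 1.205522, 0.000000, -0.422101)
  Y <- Y + (h/6)(k1 + 2k2 + 2k3 + k4): x = 0.3500, y = 1.1227, dx/dtau = -1.5000, dy/dtau = 1.2055
step 3:
  k1: at (x, y) = (0.350000, 1.122737), (dx/dtau, dy/dtau) = (-1.500000, 1.205524); Gamma_xxx = 0.000000, Gamma_xxy = 0.000000, Gamma_xyy = 0.000000, Gamma_yxx = 0.000000, Gamma_yxy = 0.000000, Gamma_yyy = 0.290447; k1 = (-1.500000, 1.205524, 0.000000, -0.422103)
  k2: at (x, y) = (0.312500, 1.152875), (dx/dtau, dy/dtau) = (-1.500000, 1.194971); Gamma_xxx = 0.000000, Gamma_xxy = 0.000000, Gamma_xyy = 0.000000, Gamma_yxx = 0.000000, Gamma_yxy = 0.000000, Gamma_yyy = 0.288181; k2 = (-1.500000, 1.194971, 0.000000, -0.411509)
  k3: at (x, y) = (0.312500, 1.152612), (dx/dtau, dy/dtau) = (-1.500000, 1.195236); Gamma_xxx = 0.000000, Gamma_xxy = 0.000000, Gamma_xyy = 0.000000, Gamma_yxx = 0.000000, Gamma_yxy = 0.000000, Gamma_yyy = 0.288200; k3 = (-1.500000, 1.195236, 0.000000, -0.411720)
  k4: at (x, y) = (0.275000, 1.182499), (dx/dtau, dy/dtau) = (-1.500000, 1.184938); Gamma_xxx = 0.000000, Gamma_xxy = 0.000000, Gamma_xyy = 0.000000, Gamma_yxx = 0.000000, Gamma_yxy = 0.000000, Gamma_yyy = 0.285982; k4 = (-1.500000, 1.184938, 0.000000, -0.401541)
  Y <- Y + (h/6)(k1 + 2k2 + 2k3 + k4): x = 0.2750, y = 1.1825, dx/dtau = -1.5000, dy/dtau = 1.1849
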